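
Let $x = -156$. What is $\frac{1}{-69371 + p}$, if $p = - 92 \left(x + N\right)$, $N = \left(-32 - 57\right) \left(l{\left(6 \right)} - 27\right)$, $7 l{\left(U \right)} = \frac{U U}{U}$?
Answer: $- \frac{7}{1883537} \approx -3.7164 \cdot 10^{-6}$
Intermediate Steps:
$l{\left(U \right)} = \frac{U}{7}$ ($l{\left(U \right)} = \frac{U U \frac{1}{U}}{7} = \frac{U^{2} \frac{1}{U}}{7} = \frac{U}{7}$)
$N = \frac{16287}{7}$ ($N = \left(-32 - 57\right) \left(\frac{1}{7} \cdot 6 - 27\right) = \left(-32 - 57\right) \left(\frac{6}{7} - 27\right) = \left(-32 - 57\right) \left(- \frac{183}{7}\right) = \left(-89\right) \left(- \frac{183}{7}\right) = \frac{16287}{7} \approx 2326.7$)
$p = - \frac{1397940}{7}$ ($p = - 92 \left(-156 + \frac{16287}{7}\right) = \left(-92\right) \frac{15195}{7} = - \frac{1397940}{7} \approx -1.9971 \cdot 10^{5}$)
$\frac{1}{-69371 + p} = \frac{1}{-69371 - \frac{1397940}{7}} = \frac{1}{- \frac{1883537}{7}} = - \frac{7}{1883537}$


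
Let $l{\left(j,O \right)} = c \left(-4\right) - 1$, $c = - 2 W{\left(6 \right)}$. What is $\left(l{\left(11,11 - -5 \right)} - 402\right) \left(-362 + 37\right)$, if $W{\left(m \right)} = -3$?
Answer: $138775$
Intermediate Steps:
$c = 6$ ($c = \left(-2\right) \left(-3\right) = 6$)
$l{\left(j,O \right)} = -25$ ($l{\left(j,O \right)} = 6 \left(-4\right) - 1 = -24 - 1 = -25$)
$\left(l{\left(11,11 - -5 \right)} - 402\right) \left(-362 + 37\right) = \left(-25 - 402\right) \left(-362 + 37\right) = \left(-427\right) \left(-325\right) = 138775$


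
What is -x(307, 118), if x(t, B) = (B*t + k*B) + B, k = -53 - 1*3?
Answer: -29736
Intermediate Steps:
k = -56 (k = -53 - 3 = -56)
x(t, B) = -55*B + B*t (x(t, B) = (B*t - 56*B) + B = (-56*B + B*t) + B = -55*B + B*t)
-x(307, 118) = -118*(-55 + 307) = -118*252 = -1*29736 = -29736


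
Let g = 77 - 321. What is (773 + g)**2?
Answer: 279841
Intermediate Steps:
g = -244
(773 + g)**2 = (773 - 244)**2 = 529**2 = 279841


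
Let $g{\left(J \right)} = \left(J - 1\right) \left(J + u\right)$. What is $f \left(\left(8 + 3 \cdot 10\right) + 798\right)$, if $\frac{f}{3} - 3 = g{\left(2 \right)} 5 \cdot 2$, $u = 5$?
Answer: $183084$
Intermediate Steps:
$g{\left(J \right)} = \left(-1 + J\right) \left(5 + J\right)$ ($g{\left(J \right)} = \left(J - 1\right) \left(J + 5\right) = \left(-1 + J\right) \left(5 + J\right)$)
$f = 219$ ($f = 9 + 3 \left(-5 + 2^{2} + 4 \cdot 2\right) 5 \cdot 2 = 9 + 3 \left(-5 + 4 + 8\right) 5 \cdot 2 = 9 + 3 \cdot 7 \cdot 5 \cdot 2 = 9 + 3 \cdot 35 \cdot 2 = 9 + 3 \cdot 70 = 9 + 210 = 219$)
$f \left(\left(8 + 3 \cdot 10\right) + 798\right) = 219 \left(\left(8 + 3 \cdot 10\right) + 798\right) = 219 \left(\left(8 + 30\right) + 798\right) = 219 \left(38 + 798\right) = 219 \cdot 836 = 183084$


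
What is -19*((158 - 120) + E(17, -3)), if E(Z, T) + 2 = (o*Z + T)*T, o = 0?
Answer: -855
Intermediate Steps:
E(Z, T) = -2 + T² (E(Z, T) = -2 + (0*Z + T)*T = -2 + (0 + T)*T = -2 + T*T = -2 + T²)
-19*((158 - 120) + E(17, -3)) = -19*((158 - 120) + (-2 + (-3)²)) = -19*(38 + (-2 + 9)) = -19*(38 + 7) = -19*45 = -855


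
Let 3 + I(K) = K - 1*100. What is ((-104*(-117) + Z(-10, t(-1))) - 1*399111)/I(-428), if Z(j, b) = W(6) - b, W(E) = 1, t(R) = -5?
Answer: 42993/59 ≈ 728.70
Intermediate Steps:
I(K) = -103 + K (I(K) = -3 + (K - 1*100) = -3 + (K - 100) = -3 + (-100 + K) = -103 + K)
Z(j, b) = 1 - b
((-104*(-117) + Z(-10, t(-1))) - 1*399111)/I(-428) = ((-104*(-117) + (1 - 1*(-5))) - 1*399111)/(-103 - 428) = ((12168 + (1 + 5)) - 399111)/(-531) = ((12168 + 6) - 399111)*(-1/531) = (12174 - 399111)*(-1/531) = -386937*(-1/531) = 42993/59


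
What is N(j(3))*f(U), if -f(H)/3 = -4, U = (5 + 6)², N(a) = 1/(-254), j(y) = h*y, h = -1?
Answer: -6/127 ≈ -0.047244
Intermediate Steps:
j(y) = -y
N(a) = -1/254
U = 121 (U = 11² = 121)
f(H) = 12 (f(H) = -3*(-4) = 12)
N(j(3))*f(U) = -1/254*12 = -6/127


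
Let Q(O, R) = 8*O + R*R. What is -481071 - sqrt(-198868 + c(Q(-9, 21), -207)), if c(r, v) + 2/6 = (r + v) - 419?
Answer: -481071 - 8*I*sqrt(28002)/3 ≈ -4.8107e+5 - 446.23*I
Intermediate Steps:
Q(O, R) = R**2 + 8*O (Q(O, R) = 8*O + R**2 = R**2 + 8*O)
c(r, v) = -1258/3 + r + v (c(r, v) = -1/3 + ((r + v) - 419) = -1/3 + (-419 + r + v) = -1258/3 + r + v)
-481071 - sqrt(-198868 + c(Q(-9, 21), -207)) = -481071 - sqrt(-198868 + (-1258/3 + (21**2 + 8*(-9)) - 207)) = -481071 - sqrt(-198868 + (-1258/3 + (441 - 72) - 207)) = -481071 - sqrt(-198868 + (-1258/3 + 369 - 207)) = -481071 - sqrt(-198868 - 772/3) = -481071 - sqrt(-597376/3) = -481071 - 8*I*sqrt(28002)/3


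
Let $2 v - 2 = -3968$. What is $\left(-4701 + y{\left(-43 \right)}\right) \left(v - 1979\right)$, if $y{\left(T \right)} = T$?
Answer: $18795728$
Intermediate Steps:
$v = -1983$ ($v = 1 + \frac{1}{2} \left(-3968\right) = 1 - 1984 = -1983$)
$\left(-4701 + y{\left(-43 \right)}\right) \left(v - 1979\right) = \left(-4701 - 43\right) \left(-1983 - 1979\right) = \left(-4744\right) \left(-3962\right) = 18795728$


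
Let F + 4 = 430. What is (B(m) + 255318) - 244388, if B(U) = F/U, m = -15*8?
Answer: 218529/20 ≈ 10926.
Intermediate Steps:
F = 426 (F = -4 + 430 = 426)
m = -120
B(U) = 426/U
(B(m) + 255318) - 244388 = (426/(-120) + 255318) - 244388 = (426*(-1/120) + 255318) - 244388 = (-71/20 + 255318) - 244388 = 5106289/20 - 244388 = 218529/20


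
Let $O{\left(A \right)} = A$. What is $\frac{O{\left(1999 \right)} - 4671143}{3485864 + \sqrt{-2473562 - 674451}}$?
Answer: $- \frac{16276000980416}{12151250974509} + \frac{4669144 i \sqrt{3148013}}{12151250974509} \approx -1.3395 + 0.00068176 i$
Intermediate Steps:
$\frac{O{\left(1999 \right)} - 4671143}{3485864 + \sqrt{-2473562 - 674451}} = \frac{1999 - 4671143}{3485864 + \sqrt{-2473562 - 674451}} = - \frac{4669144}{3485864 + \sqrt{-3148013}} = - \frac{4669144}{3485864 + i \sqrt{3148013}}$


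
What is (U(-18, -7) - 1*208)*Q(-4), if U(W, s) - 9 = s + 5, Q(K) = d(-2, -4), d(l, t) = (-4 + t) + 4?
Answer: 804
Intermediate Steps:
d(l, t) = t
Q(K) = -4
U(W, s) = 14 + s (U(W, s) = 9 + (s + 5) = 9 + (5 + s) = 14 + s)
(U(-18, -7) - 1*208)*Q(-4) = ((14 - 7) - 1*208)*(-4) = (7 - 208)*(-4) = -201*(-4) = 804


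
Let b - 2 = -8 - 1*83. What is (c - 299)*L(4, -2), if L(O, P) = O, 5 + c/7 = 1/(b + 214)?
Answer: -166972/125 ≈ -1335.8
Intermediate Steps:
b = -89 (b = 2 + (-8 - 1*83) = 2 + (-8 - 83) = 2 - 91 = -89)
c = -4368/125 (c = -35 + 7/(-89 + 214) = -35 + 7/125 = -4368/125 ≈ -34.944)
(c - 299)*L(4, -2) = (-4368/125 - 299)*4 = -41743/125*4 = -166972/125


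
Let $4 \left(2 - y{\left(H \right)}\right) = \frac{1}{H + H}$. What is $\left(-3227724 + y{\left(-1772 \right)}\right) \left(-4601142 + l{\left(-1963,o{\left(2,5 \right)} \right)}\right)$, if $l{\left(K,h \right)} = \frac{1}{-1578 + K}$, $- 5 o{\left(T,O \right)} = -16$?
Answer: $\frac{745489258646360612433}{50197216} \approx 1.4851 \cdot 10^{13}$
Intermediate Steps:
$y{\left(H \right)} = 2 - \frac{1}{8 H}$ ($y{\left(H \right)} = 2 - \frac{1}{4 \left(H + H\right)} = 2 - \frac{1}{4 \cdot 2 H} = 2 - \frac{\frac{1}{2} \frac{1}{H}}{4} = 2 - \frac{1}{8 H}$)
$o{\left(T,O \right)} = \frac{16}{5}$ ($o{\left(T,O \right)} = \left(- \frac{1}{5}\right) \left(-16\right) = \frac{16}{5}$)
$\left(-3227724 + y{\left(-1772 \right)}\right) \left(-4601142 + l{\left(-1963,o{\left(2,5 \right)} \right)}\right) = \left(-3227724 + \left(2 - \frac{1}{8 \left(-1772\right)}\right)\right) \left(-4601142 + \frac{1}{-1578 - 1963}\right) = \left(-3227724 + \left(2 - - \frac{1}{14176}\right)\right) \left(-4601142 + \frac{1}{-3541}\right) = \left(-3227724 + \left(2 + \frac{1}{14176}\right)\right) \left(-4601142 - \frac{1}{3541}\right) = \left(-3227724 + \frac{28353}{14176}\right) \left(- \frac{16292643823}{3541}\right) = \left(- \frac{45756187071}{14176}\right) \left(- \frac{16292643823}{3541}\right) = \frac{745489258646360612433}{50197216}$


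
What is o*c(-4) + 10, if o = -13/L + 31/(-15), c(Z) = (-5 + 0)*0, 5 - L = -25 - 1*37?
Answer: 10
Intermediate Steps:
L = 67 (L = 5 - (-25 - 1*37) = 5 - (-25 - 37) = 5 - 1*(-62) = 5 + 62 = 67)
c(Z) = 0 (c(Z) = -5*0 = 0)
o = -2272/1005 (o = -13/67 + 31/(-15) = -13*1/67 + 31*(-1/15) = -13/67 - 31/15 = -2272/1005 ≈ -2.2607)
o*c(-4) + 10 = -2272/1005*0 + 10 = 0 + 10 = 10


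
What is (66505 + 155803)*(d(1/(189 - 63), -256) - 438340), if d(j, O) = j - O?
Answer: -6135543294782/63 ≈ -9.7390e+10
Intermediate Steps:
(66505 + 155803)*(d(1/(189 - 63), -256) - 438340) = (66505 + 155803)*((1/(189 - 63) - 1*(-256)) - 438340) = 222308*((1/126 + 256) - 438340) = 222308*(32257/126 - 438340) = 222308*(-55198583/126) = -6135543294782/63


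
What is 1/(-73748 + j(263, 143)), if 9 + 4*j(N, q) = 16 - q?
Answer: -1/73782 ≈ -1.3553e-5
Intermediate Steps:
j(N, q) = 7/4 - q/4 (j(N, q) = -9/4 + (16 - q)/4 = -9/4 + (4 - q/4) = 7/4 - q/4)
1/(-73748 + j(263, 143)) = 1/(-73748 + (7/4 - 1/4*143)) = 1/(-73748 + (7/4 - 143/4)) = 1/(-73748 - 34) = 1/(-73782) = -1/73782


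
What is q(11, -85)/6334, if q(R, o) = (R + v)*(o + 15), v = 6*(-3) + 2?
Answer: 175/3167 ≈ 0.055257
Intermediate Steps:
v = -16 (v = -18 + 2 = -16)
q(R, o) = (-16 + R)*(15 + o) (q(R, o) = (R - 16)*(o + 15) = (-16 + R)*(15 + o))
q(11, -85)/6334 = (-240 - 16*(-85) + 15*11 + 11*(-85))/6334 = (-240 + 1360 + 165 - 935)*(1/6334) = 350*(1/6334) = 175/3167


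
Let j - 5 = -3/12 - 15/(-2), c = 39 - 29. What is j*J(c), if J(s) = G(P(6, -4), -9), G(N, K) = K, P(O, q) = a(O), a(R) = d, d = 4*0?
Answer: -441/4 ≈ -110.25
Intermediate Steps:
d = 0
a(R) = 0
P(O, q) = 0
c = 10
J(s) = -9
j = 49/4 (j = 5 + (-3/12 - 15/(-2)) = 5 + (-3*1/12 - 15*(-1/2)) = 5 + (-1/4 + 15/2) = 5 + 29/4 = 49/4 ≈ 12.250)
j*J(c) = (49/4)*(-9) = -441/4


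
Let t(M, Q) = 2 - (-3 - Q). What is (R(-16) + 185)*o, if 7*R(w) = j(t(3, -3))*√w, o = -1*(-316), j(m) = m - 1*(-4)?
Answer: 58460 + 7584*I/7 ≈ 58460.0 + 1083.4*I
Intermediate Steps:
t(M, Q) = 5 + Q (t(M, Q) = 2 + (3 + Q) = 5 + Q)
j(m) = 4 + m (j(m) = m + 4 = 4 + m)
o = 316
R(w) = 6*√w/7 (R(w) = ((4 + (5 - 3))*√w)/7 = ((4 + 2)*√w)/7 = (6*√w)/7 = 6*√w/7)
(R(-16) + 185)*o = (6*√(-16)/7 + 185)*316 = (6*(4*I)/7 + 185)*316 = (24*I/7 + 185)*316 = (185 + 24*I/7)*316 = 58460 + 7584*I/7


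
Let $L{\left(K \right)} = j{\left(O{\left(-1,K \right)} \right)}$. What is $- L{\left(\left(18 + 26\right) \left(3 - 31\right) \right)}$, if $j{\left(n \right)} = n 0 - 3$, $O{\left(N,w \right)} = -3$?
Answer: $3$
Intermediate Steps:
$j{\left(n \right)} = -3$ ($j{\left(n \right)} = 0 - 3 = -3$)
$L{\left(K \right)} = -3$
$- L{\left(\left(18 + 26\right) \left(3 - 31\right) \right)} = \left(-1\right) \left(-3\right) = 3$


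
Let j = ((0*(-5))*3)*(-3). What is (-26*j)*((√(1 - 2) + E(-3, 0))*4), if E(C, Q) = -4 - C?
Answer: 0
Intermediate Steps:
j = 0 (j = (0*3)*(-3) = 0*(-3) = 0)
(-26*j)*((√(1 - 2) + E(-3, 0))*4) = (-26*0)*((√(1 - 2) + (-4 - 1*(-3)))*4) = 0*((√(-1) + (-4 + 3))*4) = 0*((I - 1)*4) = 0*((-1 + I)*4) = 0*(-4 + 4*I) = 0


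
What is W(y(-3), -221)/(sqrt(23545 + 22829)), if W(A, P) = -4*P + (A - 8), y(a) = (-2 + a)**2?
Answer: 901*sqrt(46374)/46374 ≈ 4.1840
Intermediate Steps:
W(A, P) = -8 + A - 4*P (W(A, P) = -4*P + (-8 + A) = -8 + A - 4*P)
W(y(-3), -221)/(sqrt(23545 + 22829)) = (-8 + (-2 - 3)**2 - 4*(-221))/(sqrt(23545 + 22829)) = (-8 + (-5)**2 + 884)/(sqrt(46374)) = (-8 + 25 + 884)*(sqrt(46374)/46374) = 901*(sqrt(46374)/46374) = 901*sqrt(46374)/46374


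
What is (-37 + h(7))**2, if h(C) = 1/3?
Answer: 12100/9 ≈ 1344.4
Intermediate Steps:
h(C) = 1/3
(-37 + h(7))**2 = (-37 + 1/3)**2 = (-110/3)**2 = 12100/9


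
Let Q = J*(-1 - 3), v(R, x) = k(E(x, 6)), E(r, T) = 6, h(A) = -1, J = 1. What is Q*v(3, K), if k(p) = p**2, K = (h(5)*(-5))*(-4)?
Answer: -144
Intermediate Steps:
K = -20 (K = -1*(-5)*(-4) = 5*(-4) = -20)
v(R, x) = 36 (v(R, x) = 6**2 = 36)
Q = -4 (Q = 1*(-1 - 3) = 1*(-4) = -4)
Q*v(3, K) = -4*36 = -144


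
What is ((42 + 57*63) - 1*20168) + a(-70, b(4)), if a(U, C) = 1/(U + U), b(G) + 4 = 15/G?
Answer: -2314901/140 ≈ -16535.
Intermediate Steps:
b(G) = -4 + 15/G
a(U, C) = 1/(2*U)
((42 + 57*63) - 1*20168) + a(-70, b(4)) = ((42 + 57*63) - 1*20168) + (½)/(-70) = ((42 + 3591) - 20168) + (½)*(-1/70) = (3633 - 20168) - 1/140 = -16535 - 1/140 = -2314901/140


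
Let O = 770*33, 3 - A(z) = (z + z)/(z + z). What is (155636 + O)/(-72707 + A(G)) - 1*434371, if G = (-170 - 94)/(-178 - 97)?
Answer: -31581124601/72705 ≈ -4.3437e+5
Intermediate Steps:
G = 24/25 (G = -264/(-275) = -264*(-1/275) = 24/25 ≈ 0.96000)
A(z) = 2 (A(z) = 3 - (z + z)/(z + z) = 3 - 2*z/(2*z) = 3 - 2*z*1/(2*z) = 3 - 1*1 = 3 - 1 = 2)
O = 25410
(155636 + O)/(-72707 + A(G)) - 1*434371 = (155636 + 25410)/(-72707 + 2) - 1*434371 = 181046/(-72705) - 434371 = 181046*(-1/72705) - 434371 = -181046/72705 - 434371 = -31581124601/72705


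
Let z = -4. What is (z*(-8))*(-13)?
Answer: -416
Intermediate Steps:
(z*(-8))*(-13) = -4*(-8)*(-13) = 32*(-13) = -416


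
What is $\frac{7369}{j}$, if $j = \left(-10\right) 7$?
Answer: $- \frac{7369}{70} \approx -105.27$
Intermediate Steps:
$j = -70$
$\frac{7369}{j} = \frac{7369}{-70} = 7369 \left(- \frac{1}{70}\right) = - \frac{7369}{70}$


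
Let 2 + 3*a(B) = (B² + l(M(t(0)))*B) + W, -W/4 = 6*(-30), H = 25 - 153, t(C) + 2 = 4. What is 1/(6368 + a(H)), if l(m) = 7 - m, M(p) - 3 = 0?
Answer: 1/11898 ≈ 8.4048e-5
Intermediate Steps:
t(C) = 2 (t(C) = -2 + 4 = 2)
M(p) = 3 (M(p) = 3 + 0 = 3)
H = -128
W = 720 (W = -24*(-30) = -4*(-180) = 720)
a(B) = 718/3 + B²/3 + 4*B/3 (a(B) = -⅔ + ((B² + (7 - 1*3)*B) + 720)/3 = -⅔ + ((B² + (7 - 3)*B) + 720)/3 = -⅔ + ((B² + 4*B) + 720)/3 = -⅔ + (720 + B² + 4*B)/3 = -⅔ + (240 + B²/3 + 4*B/3) = 718/3 + B²/3 + 4*B/3)
1/(6368 + a(H)) = 1/(6368 + (718/3 + (⅓)*(-128)² + (4/3)*(-128))) = 1/(6368 + (718/3 + (⅓)*16384 - 512/3)) = 1/(6368 + (718/3 + 16384/3 - 512/3)) = 1/(6368 + 5530) = 1/11898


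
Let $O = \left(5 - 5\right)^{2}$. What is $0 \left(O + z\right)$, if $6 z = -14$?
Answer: $0$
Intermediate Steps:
$z = - \frac{7}{3}$ ($z = \frac{1}{6} \left(-14\right) = - \frac{7}{3} \approx -2.3333$)
$O = 0$ ($O = 0^{2} = 0$)
$0 \left(O + z\right) = 0 \left(0 - \frac{7}{3}\right) = 0 \left(- \frac{7}{3}\right) = 0$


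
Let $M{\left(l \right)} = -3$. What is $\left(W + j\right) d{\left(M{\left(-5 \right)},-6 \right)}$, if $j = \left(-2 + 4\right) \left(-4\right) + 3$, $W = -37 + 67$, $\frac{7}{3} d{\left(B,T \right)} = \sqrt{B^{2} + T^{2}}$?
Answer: $\frac{225 \sqrt{5}}{7} \approx 71.874$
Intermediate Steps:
$d{\left(B,T \right)} = \frac{3 \sqrt{B^{2} + T^{2}}}{7}$
$W = 30$
$j = -5$ ($j = 2 \left(-4\right) + 3 = -8 + 3 = -5$)
$\left(W + j\right) d{\left(M{\left(-5 \right)},-6 \right)} = \left(30 - 5\right) \frac{3 \sqrt{\left(-3\right)^{2} + \left(-6\right)^{2}}}{7} = 25 \frac{3 \sqrt{9 + 36}}{7} = 25 \frac{3 \sqrt{45}}{7} = 25 \frac{3 \cdot 3 \sqrt{5}}{7} = 25 \frac{9 \sqrt{5}}{7} = \frac{225 \sqrt{5}}{7}$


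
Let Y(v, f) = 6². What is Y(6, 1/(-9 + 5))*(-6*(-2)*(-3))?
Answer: -1296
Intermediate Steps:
Y(v, f) = 36
Y(6, 1/(-9 + 5))*(-6*(-2)*(-3)) = 36*(-6*(-2)*(-3)) = 36*(12*(-3)) = 36*(-36) = -1296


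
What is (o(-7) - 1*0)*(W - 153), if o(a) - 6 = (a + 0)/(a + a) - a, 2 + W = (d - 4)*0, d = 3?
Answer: -4185/2 ≈ -2092.5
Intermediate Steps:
W = -2 (W = -2 + (3 - 4)*0 = -2 - 1*0 = -2 + 0 = -2)
o(a) = 13/2 - a (o(a) = 6 + ((a + 0)/(a + a) - a) = 6 + (a/((2*a)) - a) = 6 + (a*(1/(2*a)) - a) = 6 + (½ - a) = 13/2 - a)
(o(-7) - 1*0)*(W - 153) = ((13/2 - 1*(-7)) - 1*0)*(-2 - 153) = ((13/2 + 7) + 0)*(-155) = (27/2 + 0)*(-155) = (27/2)*(-155) = -4185/2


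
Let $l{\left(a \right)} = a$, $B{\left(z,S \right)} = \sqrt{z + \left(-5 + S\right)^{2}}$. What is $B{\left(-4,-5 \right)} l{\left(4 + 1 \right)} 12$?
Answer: $240 \sqrt{6} \approx 587.88$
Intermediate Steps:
$B{\left(-4,-5 \right)} l{\left(4 + 1 \right)} 12 = \sqrt{-4 + \left(-5 - 5\right)^{2}} \left(4 + 1\right) 12 = \sqrt{-4 + \left(-10\right)^{2}} \cdot 5 \cdot 12 = \sqrt{-4 + 100} \cdot 5 \cdot 12 = \sqrt{96} \cdot 5 \cdot 12 = 4 \sqrt{6} \cdot 5 \cdot 12 = 20 \sqrt{6} \cdot 12 = 240 \sqrt{6}$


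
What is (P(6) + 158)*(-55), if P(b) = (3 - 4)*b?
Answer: -8360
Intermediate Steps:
P(b) = -b
(P(6) + 158)*(-55) = (-1*6 + 158)*(-55) = (-6 + 158)*(-55) = 152*(-55) = -8360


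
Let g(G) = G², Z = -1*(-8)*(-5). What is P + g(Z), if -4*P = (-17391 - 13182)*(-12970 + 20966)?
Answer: 61117027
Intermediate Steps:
Z = -40 (Z = 8*(-5) = -40)
P = 61115427 (P = -(-17391 - 13182)*(-12970 + 20966)/4 = -(-30573)*7996/4 = -¼*(-244461708) = 61115427)
P + g(Z) = 61115427 + (-40)² = 61115427 + 1600 = 61117027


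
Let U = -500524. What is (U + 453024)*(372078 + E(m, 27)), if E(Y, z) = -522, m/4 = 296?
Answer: -17648910000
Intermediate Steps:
m = 1184 (m = 4*296 = 1184)
(U + 453024)*(372078 + E(m, 27)) = (-500524 + 453024)*(372078 - 522) = -47500*371556 = -17648910000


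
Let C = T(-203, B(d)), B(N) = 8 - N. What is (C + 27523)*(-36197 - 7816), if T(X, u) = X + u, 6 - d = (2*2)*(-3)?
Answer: -1201995030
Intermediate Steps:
d = 18 (d = 6 - 2*2*(-3) = 6 - 4*(-3) = 6 - 1*(-12) = 6 + 12 = 18)
C = -213 (C = -203 + (8 - 1*18) = -203 + (8 - 18) = -203 - 10 = -213)
(C + 27523)*(-36197 - 7816) = (-213 + 27523)*(-36197 - 7816) = 27310*(-44013) = -1201995030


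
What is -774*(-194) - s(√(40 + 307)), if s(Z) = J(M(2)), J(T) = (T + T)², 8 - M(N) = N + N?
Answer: 150092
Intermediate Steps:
M(N) = 8 - 2*N (M(N) = 8 - (N + N) = 8 - 2*N)
J(T) = 4*T² (J(T) = (2*T)² = 4*T²)
s(Z) = 64 (s(Z) = 4*(8 - 2*2)² = 4*(8 - 4)² = 4*4² = 4*16 = 64)
-774*(-194) - s(√(40 + 307)) = -774*(-194) - 1*64 = 150156 - 64 = 150092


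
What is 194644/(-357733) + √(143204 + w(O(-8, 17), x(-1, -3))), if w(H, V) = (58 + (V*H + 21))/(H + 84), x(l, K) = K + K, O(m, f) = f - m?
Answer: -194644/357733 + √1701398985/109 ≈ 377.88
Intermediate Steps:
x(l, K) = 2*K
w(H, V) = (79 + H*V)/(84 + H) (w(H, V) = (58 + (H*V + 21))/(84 + H) = (58 + (21 + H*V))/(84 + H) = (79 + H*V)/(84 + H))
194644/(-357733) + √(143204 + w(O(-8, 17), x(-1, -3))) = 194644/(-357733) + √(143204 + (79 + (17 - 1*(-8))*(2*(-3)))/(84 + (17 - 1*(-8)))) = 194644*(-1/357733) + √(143204 + (79 + (17 + 8)*(-6))/(84 + (17 + 8))) = -194644/357733 + √(143204 + (79 + 25*(-6))/(84 + 25)) = -194644/357733 + √(143204 + (79 - 150)/109) = -194644/357733 + √(143204 + (1/109)*(-71)) = -194644/357733 + √(143204 - 71/109) = -194644/357733 + √(15609165/109) = -194644/357733 + √1701398985/109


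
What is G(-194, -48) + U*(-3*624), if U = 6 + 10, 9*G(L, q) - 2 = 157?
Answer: -89803/3 ≈ -29934.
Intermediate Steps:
G(L, q) = 53/3 (G(L, q) = 2/9 + (⅑)*157 = 2/9 + 157/9 = 53/3)
U = 16
G(-194, -48) + U*(-3*624) = 53/3 + 16*(-3*624) = 53/3 + 16*(-1872) = 53/3 - 29952 = -89803/3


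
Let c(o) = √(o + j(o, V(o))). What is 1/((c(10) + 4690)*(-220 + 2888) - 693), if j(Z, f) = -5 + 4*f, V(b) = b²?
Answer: 12512227/156552941618809 - 24012*√5/156552941618809 ≈ 7.9580e-8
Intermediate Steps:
c(o) = √(-5 + o + 4*o²) (c(o) = √(o + (-5 + 4*o²)) = √(-5 + o + 4*o²))
1/((c(10) + 4690)*(-220 + 2888) - 693) = 1/((√(-5 + 10 + 4*10²) + 4690)*(-220 + 2888) - 693) = 1/((√(-5 + 10 + 4*100) + 4690)*2668 - 693) = 1/((√(-5 + 10 + 400) + 4690)*2668 - 693) = 1/((√405 + 4690)*2668 - 693) = 1/((9*√5 + 4690)*2668 - 693) = 1/((4690 + 9*√5)*2668 - 693) = 1/((12512920 + 24012*√5) - 693) = 1/(12512227 + 24012*√5)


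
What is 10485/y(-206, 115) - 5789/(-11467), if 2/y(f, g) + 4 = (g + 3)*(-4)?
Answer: -28615090021/11467 ≈ -2.4954e+6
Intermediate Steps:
y(f, g) = 2/(-16 - 4*g) (y(f, g) = 2/(-4 + (g + 3)*(-4)) = 2/(-4 + (3 + g)*(-4)) = 2/(-4 + (-12 - 4*g)) = 2/(-16 - 4*g))
10485/y(-206, 115) - 5789/(-11467) = 10485/((-1/(8 + 2*115))) - 5789/(-11467) = 10485/((-1/(8 + 230))) - 5789*(-1/11467) = 10485/((-1/238)) + 5789/11467 = 10485/((-1*1/238)) + 5789/11467 = 10485/(-1/238) + 5789/11467 = 10485*(-238) + 5789/11467 = -2495430 + 5789/11467 = -28615090021/11467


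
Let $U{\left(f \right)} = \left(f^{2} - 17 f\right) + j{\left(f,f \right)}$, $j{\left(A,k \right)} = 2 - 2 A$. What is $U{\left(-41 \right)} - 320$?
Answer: $2142$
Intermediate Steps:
$U{\left(f \right)} = 2 + f^{2} - 19 f$ ($U{\left(f \right)} = \left(f^{2} - 17 f\right) - \left(-2 + 2 f\right) = 2 + f^{2} - 19 f$)
$U{\left(-41 \right)} - 320 = \left(2 + \left(-41\right)^{2} - -779\right) - 320 = \left(2 + 1681 + 779\right) - 320 = 2462 - 320 = 2142$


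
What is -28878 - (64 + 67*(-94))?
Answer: -22644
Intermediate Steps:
-28878 - (64 + 67*(-94)) = -28878 - (64 - 6298) = -28878 - 1*(-6234) = -28878 + 6234 = -22644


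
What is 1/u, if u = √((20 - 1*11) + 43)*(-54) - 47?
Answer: 47/149423 - 108*√13/149423 ≈ -0.0022915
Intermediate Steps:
u = -47 - 108*√13 (u = √((20 - 11) + 43)*(-54) - 47 = √(9 + 43)*(-54) - 47 = √52*(-54) - 47 = (2*√13)*(-54) - 47 = -108*√13 - 47 = -47 - 108*√13 ≈ -436.40)
1/u = 1/(-47 - 108*√13)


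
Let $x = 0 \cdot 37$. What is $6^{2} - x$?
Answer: $36$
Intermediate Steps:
$x = 0$
$6^{2} - x = 6^{2} - 0 = 36 + 0 = 36$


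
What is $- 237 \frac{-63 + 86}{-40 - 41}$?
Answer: $\frac{1817}{27} \approx 67.296$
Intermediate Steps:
$- 237 \frac{-63 + 86}{-40 - 41} = - 237 \frac{23}{-81} = - 237 \cdot 23 \left(- \frac{1}{81}\right) = \left(-237\right) \left(- \frac{23}{81}\right) = \frac{1817}{27}$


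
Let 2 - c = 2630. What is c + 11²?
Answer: -2507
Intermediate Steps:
c = -2628 (c = 2 - 1*2630 = 2 - 2630 = -2628)
c + 11² = -2628 + 11² = -2628 + 121 = -2507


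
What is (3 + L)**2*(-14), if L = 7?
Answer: -1400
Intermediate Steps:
(3 + L)**2*(-14) = (3 + 7)**2*(-14) = 10**2*(-14) = 100*(-14) = -1400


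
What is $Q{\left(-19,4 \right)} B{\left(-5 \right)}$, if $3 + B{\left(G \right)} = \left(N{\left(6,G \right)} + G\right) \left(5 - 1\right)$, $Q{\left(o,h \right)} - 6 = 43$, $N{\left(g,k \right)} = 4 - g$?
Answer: $-1519$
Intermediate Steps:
$Q{\left(o,h \right)} = 49$ ($Q{\left(o,h \right)} = 6 + 43 = 49$)
$B{\left(G \right)} = -11 + 4 G$ ($B{\left(G \right)} = -3 + \left(\left(4 - 6\right) + G\right) \left(5 - 1\right) = -3 + \left(\left(4 - 6\right) + G\right) 4 = -3 + \left(-2 + G\right) 4 = -3 + \left(-8 + 4 G\right) = -11 + 4 G$)
$Q{\left(-19,4 \right)} B{\left(-5 \right)} = 49 \left(-11 + 4 \left(-5\right)\right) = 49 \left(-11 - 20\right) = 49 \left(-31\right) = -1519$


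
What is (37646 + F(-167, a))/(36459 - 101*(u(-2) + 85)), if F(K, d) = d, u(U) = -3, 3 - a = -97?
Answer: 37746/28177 ≈ 1.3396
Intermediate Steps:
a = 100 (a = 3 - 1*(-97) = 3 + 97 = 100)
(37646 + F(-167, a))/(36459 - 101*(u(-2) + 85)) = (37646 + 100)/(36459 - 101*(-3 + 85)) = 37746/(36459 - 101*82) = 37746/(36459 - 8282) = 37746/28177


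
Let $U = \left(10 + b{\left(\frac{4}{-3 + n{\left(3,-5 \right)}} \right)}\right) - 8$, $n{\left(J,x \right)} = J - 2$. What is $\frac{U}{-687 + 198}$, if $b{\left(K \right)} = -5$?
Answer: $\frac{1}{163} \approx 0.006135$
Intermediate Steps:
$n{\left(J,x \right)} = -2 + J$
$U = -3$ ($U = \left(10 - 5\right) - 8 = 5 - 8 = -3$)
$\frac{U}{-687 + 198} = - \frac{3}{-687 + 198} = - \frac{3}{-489} = \left(-3\right) \left(- \frac{1}{489}\right) = \frac{1}{163}$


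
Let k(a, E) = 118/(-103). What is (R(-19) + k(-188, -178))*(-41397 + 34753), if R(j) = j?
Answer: 13786300/103 ≈ 1.3385e+5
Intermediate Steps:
k(a, E) = -118/103 (k(a, E) = 118*(-1/103) = -118/103)
(R(-19) + k(-188, -178))*(-41397 + 34753) = (-19 - 118/103)*(-41397 + 34753) = -2075/103*(-6644) = 13786300/103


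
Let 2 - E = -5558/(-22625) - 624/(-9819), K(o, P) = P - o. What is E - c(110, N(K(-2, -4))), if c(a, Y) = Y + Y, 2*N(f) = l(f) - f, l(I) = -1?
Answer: 51154291/74051625 ≈ 0.69079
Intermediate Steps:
N(f) = -½ - f/2 (N(f) = (-1 - f)/2 = -½ - f/2)
c(a, Y) = 2*Y
E = 125205916/74051625 (E = 2 - (-5558/(-22625) - 624/(-9819)) = 2 - (-5558*(-1/22625) - 624*(-1/9819)) = 2 - (5558/22625 + 208/3273) = 2 - 1*22897334/74051625 = 2 - 22897334/74051625 = 125205916/74051625 ≈ 1.6908)
E - c(110, N(K(-2, -4))) = 125205916/74051625 - 2*(-½ - (-4 - 1*(-2))/2) = 125205916/74051625 - 2*(-½ - (-4 + 2)/2) = 125205916/74051625 - 2*(-½ - ½*(-2)) = 125205916/74051625 - 2*(-½ + 1) = 125205916/74051625 - 2/2 = 125205916/74051625 - 1*1 = 125205916/74051625 - 1 = 51154291/74051625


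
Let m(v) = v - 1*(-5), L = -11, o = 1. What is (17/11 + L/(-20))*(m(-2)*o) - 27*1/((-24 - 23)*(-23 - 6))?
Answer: 1879089/299860 ≈ 6.2666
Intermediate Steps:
m(v) = 5 + v (m(v) = v + 5 = 5 + v)
(17/11 + L/(-20))*(m(-2)*o) - 27*1/((-24 - 23)*(-23 - 6)) = (17/11 - 11/(-20))*((5 - 2)*1) - 27*1/((-24 - 23)*(-23 - 6)) = (17*(1/11) - 11*(-1/20))*(3*1) - 27/((-47*(-29))) = (17/11 + 11/20)*3 - 27/1363 = (461/220)*3 - 27*1/1363 = 1383/220 - 27/1363 = 1879089/299860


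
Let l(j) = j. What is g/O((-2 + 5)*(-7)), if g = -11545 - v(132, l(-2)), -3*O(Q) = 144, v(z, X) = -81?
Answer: 1433/6 ≈ 238.83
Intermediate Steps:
O(Q) = -48 (O(Q) = -⅓*144 = -48)
g = -11464 (g = -11545 - 1*(-81) = -11545 + 81 = -11464)
g/O((-2 + 5)*(-7)) = -11464/(-48) = -11464*(-1/48) = 1433/6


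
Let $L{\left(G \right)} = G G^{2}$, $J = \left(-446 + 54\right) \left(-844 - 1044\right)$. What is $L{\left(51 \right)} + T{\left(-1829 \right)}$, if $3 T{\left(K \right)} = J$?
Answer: $\frac{1138049}{3} \approx 3.7935 \cdot 10^{5}$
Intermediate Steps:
$J = 740096$ ($J = \left(-392\right) \left(-1888\right) = 740096$)
$T{\left(K \right)} = \frac{740096}{3}$ ($T{\left(K \right)} = \frac{1}{3} \cdot 740096 = \frac{740096}{3}$)
$L{\left(G \right)} = G^{3}$
$L{\left(51 \right)} + T{\left(-1829 \right)} = 51^{3} + \frac{740096}{3} = 132651 + \frac{740096}{3} = \frac{1138049}{3}$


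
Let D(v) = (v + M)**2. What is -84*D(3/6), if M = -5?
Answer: -1701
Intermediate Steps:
D(v) = (-5 + v)**2 (D(v) = (v - 5)**2 = (-5 + v)**2)
-84*D(3/6) = -84*(-5 + 3/6)**2 = -84*(-5 + 3*(1/6))**2 = -84*(-5 + 1/2)**2 = -84*(-9/2)**2 = -84*81/4 = -1701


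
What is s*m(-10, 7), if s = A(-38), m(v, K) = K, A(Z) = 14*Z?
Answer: -3724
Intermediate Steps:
s = -532 (s = 14*(-38) = -532)
s*m(-10, 7) = -532*7 = -3724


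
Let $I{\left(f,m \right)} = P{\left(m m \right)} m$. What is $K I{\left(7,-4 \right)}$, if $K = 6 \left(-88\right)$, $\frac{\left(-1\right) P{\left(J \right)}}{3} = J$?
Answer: $-101376$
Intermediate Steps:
$P{\left(J \right)} = - 3 J$
$K = -528$
$I{\left(f,m \right)} = - 3 m^{3}$ ($I{\left(f,m \right)} = - 3 m m m = - 3 m^{2} m = - 3 m^{3}$)
$K I{\left(7,-4 \right)} = - 528 \left(- 3 \left(-4\right)^{3}\right) = - 528 \left(\left(-3\right) \left(-64\right)\right) = \left(-528\right) 192 = -101376$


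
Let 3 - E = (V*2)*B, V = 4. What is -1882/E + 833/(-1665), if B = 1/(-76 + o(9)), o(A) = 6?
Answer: -109764347/181485 ≈ -604.81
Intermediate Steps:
B = -1/70 (B = 1/(-76 + 6) = 1/(-70) = -1/70 ≈ -0.014286)
E = 109/35 (E = 3 - 4*2*(-1)/70 = 3 - 8*(-1)/70 = 3 - 1*(-4/35) = 3 + 4/35 = 109/35 ≈ 3.1143)
-1882/E + 833/(-1665) = -1882/109/35 + 833/(-1665) = -1882*35/109 + 833*(-1/1665) = -65870/109 - 833/1665 = -109764347/181485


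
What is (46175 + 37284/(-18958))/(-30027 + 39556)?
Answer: 437674183/90325391 ≈ 4.8455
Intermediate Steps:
(46175 + 37284/(-18958))/(-30027 + 39556) = (46175 + 37284*(-1/18958))/9529 = (46175 - 18642/9479)*(1/9529) = (437674183/9479)*(1/9529) = 437674183/90325391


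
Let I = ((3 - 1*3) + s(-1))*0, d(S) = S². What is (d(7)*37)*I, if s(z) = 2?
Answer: 0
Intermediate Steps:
I = 0 (I = ((3 - 1*3) + 2)*0 = ((3 - 3) + 2)*0 = (0 + 2)*0 = 2*0 = 0)
(d(7)*37)*I = (7²*37)*0 = (49*37)*0 = 1813*0 = 0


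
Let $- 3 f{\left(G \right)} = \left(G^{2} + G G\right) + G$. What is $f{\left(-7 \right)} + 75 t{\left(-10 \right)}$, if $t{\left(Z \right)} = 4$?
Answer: $\frac{809}{3} \approx 269.67$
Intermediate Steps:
$f{\left(G \right)} = - \frac{2 G^{2}}{3} - \frac{G}{3}$ ($f{\left(G \right)} = - \frac{\left(G^{2} + G G\right) + G}{3} = - \frac{\left(G^{2} + G^{2}\right) + G}{3} = - \frac{2 G^{2} + G}{3} = - \frac{G + 2 G^{2}}{3} = - \frac{2 G^{2}}{3} - \frac{G}{3}$)
$f{\left(-7 \right)} + 75 t{\left(-10 \right)} = \left(- \frac{1}{3}\right) \left(-7\right) \left(1 + 2 \left(-7\right)\right) + 75 \cdot 4 = \left(- \frac{1}{3}\right) \left(-7\right) \left(1 - 14\right) + 300 = \left(- \frac{1}{3}\right) \left(-7\right) \left(-13\right) + 300 = - \frac{91}{3} + 300 = \frac{809}{3}$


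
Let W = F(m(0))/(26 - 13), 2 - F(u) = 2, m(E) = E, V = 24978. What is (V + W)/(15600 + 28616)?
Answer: 12489/22108 ≈ 0.56491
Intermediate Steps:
F(u) = 0 (F(u) = 2 - 1*2 = 2 - 2 = 0)
W = 0 (W = 0/(26 - 13) = 0/13 = (1/13)*0 = 0)
(V + W)/(15600 + 28616) = (24978 + 0)/(15600 + 28616) = 24978/44216 = 24978*(1/44216) = 12489/22108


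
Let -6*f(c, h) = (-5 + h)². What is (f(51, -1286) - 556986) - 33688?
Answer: -5210725/6 ≈ -8.6845e+5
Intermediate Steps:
f(c, h) = -(-5 + h)²/6
(f(51, -1286) - 556986) - 33688 = (-(-5 - 1286)²/6 - 556986) - 33688 = (-⅙*(-1291)² - 556986) - 33688 = (-⅙*1666681 - 556986) - 33688 = (-1666681/6 - 556986) - 33688 = -5008597/6 - 33688 = -5210725/6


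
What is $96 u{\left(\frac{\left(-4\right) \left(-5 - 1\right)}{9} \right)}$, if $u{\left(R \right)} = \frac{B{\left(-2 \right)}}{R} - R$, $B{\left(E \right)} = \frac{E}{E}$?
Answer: $-220$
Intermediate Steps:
$B{\left(E \right)} = 1$
$u{\left(R \right)} = \frac{1}{R} - R$ ($u{\left(R \right)} = 1 \frac{1}{R} - R = \frac{1}{R} - R$)
$96 u{\left(\frac{\left(-4\right) \left(-5 - 1\right)}{9} \right)} = 96 \left(\frac{1}{- 4 \left(-5 - 1\right) \frac{1}{9}} - \frac{\left(-4\right) \left(-5 - 1\right)}{9}\right) = 96 \left(\frac{1}{\left(-4\right) \left(-6\right) \frac{1}{9}} - \left(-4\right) \left(-6\right) \frac{1}{9}\right) = 96 \left(\frac{1}{24 \cdot \frac{1}{9}} - 24 \cdot \frac{1}{9}\right) = 96 \left(\frac{1}{\frac{8}{3}} - \frac{8}{3}\right) = 96 \left(\frac{3}{8} - \frac{8}{3}\right) = 96 \left(- \frac{55}{24}\right) = -220$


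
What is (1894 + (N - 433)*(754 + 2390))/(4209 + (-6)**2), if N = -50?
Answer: -1516658/4245 ≈ -357.28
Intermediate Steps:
(1894 + (N - 433)*(754 + 2390))/(4209 + (-6)**2) = (1894 + (-50 - 433)*(754 + 2390))/(4209 + (-6)**2) = (1894 - 483*3144)/(4209 + 36) = (1894 - 1518552)/4245 = -1516658*1/4245 = -1516658/4245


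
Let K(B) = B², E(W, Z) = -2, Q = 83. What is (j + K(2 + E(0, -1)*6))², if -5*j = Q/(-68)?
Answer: 1161650889/115600 ≈ 10049.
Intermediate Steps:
j = 83/340 (j = -83/(5*(-68)) = -83*(-1)/(5*68) = -⅕*(-83/68) = 83/340 ≈ 0.24412)
(j + K(2 + E(0, -1)*6))² = (83/340 + (2 - 2*6)²)² = (83/340 + (2 - 12)²)² = (83/340 + (-10)²)² = (83/340 + 100)² = (34083/340)² = 1161650889/115600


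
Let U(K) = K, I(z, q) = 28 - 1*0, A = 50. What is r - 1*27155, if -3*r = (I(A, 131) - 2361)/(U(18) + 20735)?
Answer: -1690640812/62259 ≈ -27155.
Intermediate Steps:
I(z, q) = 28 (I(z, q) = 28 + 0 = 28)
r = 2333/62259 (r = -(28 - 2361)/(3*(18 + 20735)) = -(-2333)/(3*20753) = -⅓*(-2333/20753) = 2333/62259 ≈ 0.037472)
r - 1*27155 = 2333/62259 - 1*27155 = 2333/62259 - 27155 = -1690640812/62259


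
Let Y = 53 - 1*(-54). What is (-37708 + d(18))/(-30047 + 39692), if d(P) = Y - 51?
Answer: -37652/9645 ≈ -3.9038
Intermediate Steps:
Y = 107 (Y = 53 + 54 = 107)
d(P) = 56 (d(P) = 107 - 51 = 56)
(-37708 + d(18))/(-30047 + 39692) = (-37708 + 56)/(-30047 + 39692) = -37652/9645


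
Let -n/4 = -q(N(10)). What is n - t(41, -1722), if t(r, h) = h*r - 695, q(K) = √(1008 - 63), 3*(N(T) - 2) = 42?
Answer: 71297 + 12*√105 ≈ 71420.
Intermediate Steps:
N(T) = 16 (N(T) = 2 + (⅓)*42 = 2 + 14 = 16)
q(K) = 3*√105 (q(K) = √945 = 3*√105)
t(r, h) = -695 + h*r
n = 12*√105 (n = -(-4)*3*√105 = -(-12)*√105 = 12*√105 ≈ 122.96)
n - t(41, -1722) = 12*√105 - (-695 - 1722*41) = 12*√105 - (-695 - 70602) = 12*√105 - 1*(-71297) = 12*√105 + 71297 = 71297 + 12*√105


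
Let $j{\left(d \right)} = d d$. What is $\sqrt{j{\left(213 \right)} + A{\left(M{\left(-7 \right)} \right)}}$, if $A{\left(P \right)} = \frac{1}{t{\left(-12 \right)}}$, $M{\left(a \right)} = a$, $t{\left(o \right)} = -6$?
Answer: $\frac{\sqrt{1633278}}{6} \approx 213.0$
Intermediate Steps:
$j{\left(d \right)} = d^{2}$
$A{\left(P \right)} = - \frac{1}{6}$ ($A{\left(P \right)} = \frac{1}{-6} = - \frac{1}{6}$)
$\sqrt{j{\left(213 \right)} + A{\left(M{\left(-7 \right)} \right)}} = \sqrt{213^{2} - \frac{1}{6}} = \sqrt{45369 - \frac{1}{6}} = \sqrt{\frac{272213}{6}} = \frac{\sqrt{1633278}}{6}$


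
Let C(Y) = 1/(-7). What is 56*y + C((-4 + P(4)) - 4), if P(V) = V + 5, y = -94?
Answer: -36849/7 ≈ -5264.1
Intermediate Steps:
P(V) = 5 + V
C(Y) = -1/7
56*y + C((-4 + P(4)) - 4) = 56*(-94) - 1/7 = -5264 - 1/7 = -36849/7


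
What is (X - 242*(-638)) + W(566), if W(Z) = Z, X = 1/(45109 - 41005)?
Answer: 635964049/4104 ≈ 1.5496e+5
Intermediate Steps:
X = 1/4104 ≈ 0.00024366
(X - 242*(-638)) + W(566) = (1/4104 - 242*(-638)) + 566 = (1/4104 - 1*(-154396)) + 566 = (1/4104 + 154396) + 566 = 633641185/4104 + 566 = 635964049/4104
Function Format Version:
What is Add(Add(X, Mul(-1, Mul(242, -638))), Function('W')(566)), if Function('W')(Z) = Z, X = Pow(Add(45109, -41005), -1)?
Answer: Rational(635964049, 4104) ≈ 1.5496e+5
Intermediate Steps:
X = Rational(1, 4104) (X = Pow(4104, -1) = Rational(1, 4104) ≈ 0.00024366)
Add(Add(X, Mul(-1, Mul(242, -638))), Function('W')(566)) = Add(Add(Rational(1, 4104), Mul(-1, Mul(242, -638))), 566) = Add(Add(Rational(1, 4104), Mul(-1, -154396)), 566) = Add(Add(Rational(1, 4104), 154396), 566) = Add(Rational(633641185, 4104), 566) = Rational(635964049, 4104)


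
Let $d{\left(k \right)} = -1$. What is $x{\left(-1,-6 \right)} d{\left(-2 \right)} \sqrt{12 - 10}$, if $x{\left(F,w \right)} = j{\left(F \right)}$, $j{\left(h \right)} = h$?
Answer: $\sqrt{2} \approx 1.4142$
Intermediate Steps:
$x{\left(F,w \right)} = F$
$x{\left(-1,-6 \right)} d{\left(-2 \right)} \sqrt{12 - 10} = \left(-1\right) \left(-1\right) \sqrt{12 - 10} = 1 \sqrt{2} = \sqrt{2}$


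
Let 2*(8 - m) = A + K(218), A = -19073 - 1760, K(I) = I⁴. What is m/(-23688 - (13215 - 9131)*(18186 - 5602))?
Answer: 2258509727/102833488 ≈ 21.963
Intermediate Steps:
A = -20833
m = -2258509727/2 (m = 8 - (-20833 + 218⁴)/2 = 8 - (-20833 + 2258530576)/2 = 8 - ½*2258509743 = 8 - 2258509743/2 = -2258509727/2 ≈ -1.1293e+9)
m/(-23688 - (13215 - 9131)*(18186 - 5602)) = -2258509727/(2*(-23688 - (13215 - 9131)*(18186 - 5602))) = -2258509727/(2*(-23688 - 4084*12584)) = -2258509727/(2*(-23688 - 1*51393056)) = -2258509727/(2*(-23688 - 51393056)) = -2258509727/2/(-51416744) = -2258509727/2*(-1/51416744) = 2258509727/102833488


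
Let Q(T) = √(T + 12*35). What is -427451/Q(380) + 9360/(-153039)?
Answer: -3120/51013 - 427451*√2/40 ≈ -15113.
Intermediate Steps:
Q(T) = √(420 + T) (Q(T) = √(T + 420) = √(420 + T))
-427451/Q(380) + 9360/(-153039) = -427451/√(420 + 380) + 9360/(-153039) = -427451*√2/40 + 9360*(-1/153039) = -427451*√2/40 - 3120/51013 = -3120/51013 - 427451*√2/40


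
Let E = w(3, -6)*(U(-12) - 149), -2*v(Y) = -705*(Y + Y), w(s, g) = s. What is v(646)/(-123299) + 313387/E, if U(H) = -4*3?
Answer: -38860276403/59553417 ≈ -652.53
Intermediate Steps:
U(H) = -12
v(Y) = 705*Y (v(Y) = -(-705)*(Y + Y)/2 = -(-705)*2*Y/2 = -(-705)*Y = 705*Y)
E = -483 (E = 3*(-12 - 149) = 3*(-161) = -483)
v(646)/(-123299) + 313387/E = (705*646)/(-123299) + 313387/(-483) = 455430*(-1/123299) + 313387*(-1/483) = -455430/123299 - 313387/483 = -38860276403/59553417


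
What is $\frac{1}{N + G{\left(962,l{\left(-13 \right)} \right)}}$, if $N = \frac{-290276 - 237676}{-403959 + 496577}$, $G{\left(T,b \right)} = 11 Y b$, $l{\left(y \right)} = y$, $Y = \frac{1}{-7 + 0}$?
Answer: $\frac{324163}{4774355} \approx 0.067897$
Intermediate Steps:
$Y = - \frac{1}{7}$ ($Y = \frac{1}{-7} = - \frac{1}{7} \approx -0.14286$)
$G{\left(T,b \right)} = - \frac{11 b}{7}$ ($G{\left(T,b \right)} = 11 \left(- \frac{1}{7}\right) b = - \frac{11 b}{7}$)
$N = - \frac{263976}{46309}$ ($N = - \frac{527952}{92618} = \left(-527952\right) \frac{1}{92618} = - \frac{263976}{46309} \approx -5.7003$)
$\frac{1}{N + G{\left(962,l{\left(-13 \right)} \right)}} = \frac{1}{- \frac{263976}{46309} - - \frac{143}{7}} = \frac{1}{- \frac{263976}{46309} + \frac{143}{7}} = \frac{1}{\frac{4774355}{324163}} = \frac{324163}{4774355}$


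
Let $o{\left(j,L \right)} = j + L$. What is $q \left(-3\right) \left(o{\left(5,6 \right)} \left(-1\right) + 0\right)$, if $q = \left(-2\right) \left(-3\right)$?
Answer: $198$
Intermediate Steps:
$q = 6$
$o{\left(j,L \right)} = L + j$
$q \left(-3\right) \left(o{\left(5,6 \right)} \left(-1\right) + 0\right) = 6 \left(-3\right) \left(\left(6 + 5\right) \left(-1\right) + 0\right) = - 18 \left(11 \left(-1\right) + 0\right) = - 18 \left(-11 + 0\right) = \left(-18\right) \left(-11\right) = 198$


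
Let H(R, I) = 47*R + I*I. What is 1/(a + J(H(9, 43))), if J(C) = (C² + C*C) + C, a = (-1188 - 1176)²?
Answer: 1/15914736 ≈ 6.2835e-8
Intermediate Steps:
H(R, I) = I² + 47*R (H(R, I) = 47*R + I² = I² + 47*R)
a = 5588496 (a = (-2364)² = 5588496)
J(C) = C + 2*C² (J(C) = (C² + C²) + C = 2*C² + C = C + 2*C²)
1/(a + J(H(9, 43))) = 1/(5588496 + (43² + 47*9)*(1 + 2*(43² + 47*9))) = 1/(5588496 + (1849 + 423)*(1 + 2*(1849 + 423))) = 1/(5588496 + 2272*(1 + 2*2272)) = 1/(5588496 + 2272*(1 + 4544)) = 1/(5588496 + 2272*4545) = 1/(5588496 + 10326240) = 1/15914736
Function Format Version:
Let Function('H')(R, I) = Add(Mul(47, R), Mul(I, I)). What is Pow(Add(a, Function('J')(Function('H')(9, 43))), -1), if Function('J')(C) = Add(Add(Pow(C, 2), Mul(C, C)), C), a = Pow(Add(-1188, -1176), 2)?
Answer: Rational(1, 15914736) ≈ 6.2835e-8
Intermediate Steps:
Function('H')(R, I) = Add(Pow(I, 2), Mul(47, R)) (Function('H')(R, I) = Add(Mul(47, R), Pow(I, 2)) = Add(Pow(I, 2), Mul(47, R)))
a = 5588496 (a = Pow(-2364, 2) = 5588496)
Function('J')(C) = Add(C, Mul(2, Pow(C, 2))) (Function('J')(C) = Add(Add(Pow(C, 2), Pow(C, 2)), C) = Add(Mul(2, Pow(C, 2)), C) = Add(C, Mul(2, Pow(C, 2))))
Pow(Add(a, Function('J')(Function('H')(9, 43))), -1) = Pow(Add(5588496, Mul(Add(Pow(43, 2), Mul(47, 9)), Add(1, Mul(2, Add(Pow(43, 2), Mul(47, 9)))))), -1) = Pow(Add(5588496, Mul(Add(1849, 423), Add(1, Mul(2, Add(1849, 423))))), -1) = Pow(Add(5588496, Mul(2272, Add(1, Mul(2, 2272)))), -1) = Pow(Add(5588496, Mul(2272, Add(1, 4544))), -1) = Pow(Add(5588496, Mul(2272, 4545)), -1) = Pow(Add(5588496, 10326240), -1) = Pow(15914736, -1) = Rational(1, 15914736)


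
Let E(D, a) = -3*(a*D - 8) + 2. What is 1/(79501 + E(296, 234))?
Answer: -1/128265 ≈ -7.7964e-6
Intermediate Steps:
E(D, a) = 26 - 3*D*a (E(D, a) = -3*(D*a - 8) + 2 = -3*(-8 + D*a) + 2 = (24 - 3*D*a) + 2 = 26 - 3*D*a)
1/(79501 + E(296, 234)) = 1/(79501 + (26 - 3*296*234)) = 1/(79501 + (26 - 207792)) = 1/(79501 - 207766) = 1/(-128265) = -1/128265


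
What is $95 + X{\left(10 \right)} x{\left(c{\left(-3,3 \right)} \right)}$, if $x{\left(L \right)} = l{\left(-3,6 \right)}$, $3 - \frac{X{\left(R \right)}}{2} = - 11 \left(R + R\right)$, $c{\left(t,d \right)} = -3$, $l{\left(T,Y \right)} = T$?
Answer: $-1243$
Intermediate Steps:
$X{\left(R \right)} = 6 + 44 R$ ($X{\left(R \right)} = 6 - 2 \left(- 11 \left(R + R\right)\right) = 6 - 2 \left(- 11 \cdot 2 R\right) = 6 - 2 \left(- 22 R\right) = 6 + 44 R$)
$x{\left(L \right)} = -3$
$95 + X{\left(10 \right)} x{\left(c{\left(-3,3 \right)} \right)} = 95 + \left(6 + 44 \cdot 10\right) \left(-3\right) = 95 + \left(6 + 440\right) \left(-3\right) = 95 + 446 \left(-3\right) = 95 - 1338 = -1243$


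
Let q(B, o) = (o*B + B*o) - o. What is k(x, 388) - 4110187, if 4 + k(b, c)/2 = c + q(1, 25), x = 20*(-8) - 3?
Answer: -4109369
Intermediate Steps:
q(B, o) = -o + 2*B*o (q(B, o) = (B*o + B*o) - o = 2*B*o - o = -o + 2*B*o)
x = -163 (x = -160 - 3 = -163)
k(b, c) = 42 + 2*c (k(b, c) = -8 + 2*(c + 25*(-1 + 2*1)) = -8 + 2*(c + 25*(-1 + 2)) = -8 + 2*(c + 25*1) = -8 + 2*(c + 25) = -8 + 2*(25 + c) = -8 + (50 + 2*c) = 42 + 2*c)
k(x, 388) - 4110187 = (42 + 2*388) - 4110187 = (42 + 776) - 4110187 = 818 - 4110187 = -4109369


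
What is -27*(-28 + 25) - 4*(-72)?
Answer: 369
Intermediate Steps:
-27*(-28 + 25) - 4*(-72) = -27*(-3) - 1*(-288) = 81 + 288 = 369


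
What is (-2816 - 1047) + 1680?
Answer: -2183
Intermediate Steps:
(-2816 - 1047) + 1680 = -3863 + 1680 = -2183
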